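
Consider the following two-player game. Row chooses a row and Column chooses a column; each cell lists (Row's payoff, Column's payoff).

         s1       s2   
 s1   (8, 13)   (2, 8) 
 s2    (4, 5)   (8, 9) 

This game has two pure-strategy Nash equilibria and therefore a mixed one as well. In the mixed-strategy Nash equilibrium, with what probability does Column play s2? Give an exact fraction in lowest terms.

2/5

Column's mix q on s1 must make Row indifferent between s1 and s2.
Row's payoff from s1: 8q + 2(1−q). From s2: 4q + 8(1−q).
Set equal: 4q = 6(1−q) → q = 6/10 = 3/5.
Probability on s2 is 1 − 3/5 = 2/5.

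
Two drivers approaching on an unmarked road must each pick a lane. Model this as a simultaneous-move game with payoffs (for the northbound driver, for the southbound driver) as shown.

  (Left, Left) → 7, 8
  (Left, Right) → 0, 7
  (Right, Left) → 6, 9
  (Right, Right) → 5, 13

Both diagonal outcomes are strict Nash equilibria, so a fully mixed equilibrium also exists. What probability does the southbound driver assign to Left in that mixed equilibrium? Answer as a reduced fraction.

The southbound driver's mix q on Left must make the northbound driver indifferent between Left and Right.
The northbound driver's payoff from Left: 7q + 0(1−q). From Right: 6q + 5(1−q).
Set equal: 1q = 5(1−q) → q = 5/6.

5/6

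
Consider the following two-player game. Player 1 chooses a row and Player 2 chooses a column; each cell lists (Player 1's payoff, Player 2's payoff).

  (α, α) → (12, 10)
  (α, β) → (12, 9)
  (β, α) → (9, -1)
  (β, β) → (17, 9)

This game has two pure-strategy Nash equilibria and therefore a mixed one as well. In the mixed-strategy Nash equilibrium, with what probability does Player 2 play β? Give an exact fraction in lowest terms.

3/8

Player 2's mix q on α must make Player 1 indifferent between α and β.
Player 1's payoff from α: 12q + 12(1−q). From β: 9q + 17(1−q).
Set equal: 3q = 5(1−q) → q = 5/8.
Probability on β is 1 − 5/8 = 3/8.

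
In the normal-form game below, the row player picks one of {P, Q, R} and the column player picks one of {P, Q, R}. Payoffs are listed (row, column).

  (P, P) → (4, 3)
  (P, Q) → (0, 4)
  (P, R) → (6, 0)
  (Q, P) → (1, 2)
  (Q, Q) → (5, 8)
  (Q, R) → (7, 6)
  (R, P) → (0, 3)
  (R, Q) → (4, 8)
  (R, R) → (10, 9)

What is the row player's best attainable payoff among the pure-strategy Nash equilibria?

10

Both Q is a pure NE (the row player: 5 ≥ 4; the column player: 8 ≥ 6). The row player gets 5.
Both R is a pure NE (the row player: 10 ≥ 7; the column player: 9 ≥ 8). The row player gets 10.
Every other cell has a profitable deviation for at least one player. Highest of {5, 10} is 10.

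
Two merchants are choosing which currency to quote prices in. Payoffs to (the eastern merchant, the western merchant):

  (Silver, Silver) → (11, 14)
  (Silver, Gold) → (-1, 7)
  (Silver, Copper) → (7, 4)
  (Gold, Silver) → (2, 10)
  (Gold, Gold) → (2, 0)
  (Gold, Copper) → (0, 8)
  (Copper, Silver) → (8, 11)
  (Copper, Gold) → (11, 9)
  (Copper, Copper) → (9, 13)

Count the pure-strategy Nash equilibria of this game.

2

Both Silver: the eastern merchant gets 11 (best alternative 8); the western merchant gets 14 (best alternative 7). Neither deviates — NE.
Both Copper: the eastern merchant gets 9 (best alternative 7); the western merchant gets 13 (best alternative 11). Neither deviates — NE.
Both Gold is not a NE: the eastern merchant would switch to Copper (11 > 2).
No other cell survives both best-response checks, so there are 2 pure NE.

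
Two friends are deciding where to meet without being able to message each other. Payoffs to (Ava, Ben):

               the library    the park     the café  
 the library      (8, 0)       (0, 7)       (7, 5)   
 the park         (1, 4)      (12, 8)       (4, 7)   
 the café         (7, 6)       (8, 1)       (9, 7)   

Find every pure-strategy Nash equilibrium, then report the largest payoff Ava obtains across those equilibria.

12

Both the park is a pure NE (Ava: 12 ≥ 8; Ben: 8 ≥ 7). Ava gets 12.
Both the café is a pure NE (Ava: 9 ≥ 7; Ben: 7 ≥ 6). Ava gets 9.
Every other cell has a profitable deviation for at least one player. Highest of {12, 9} is 12.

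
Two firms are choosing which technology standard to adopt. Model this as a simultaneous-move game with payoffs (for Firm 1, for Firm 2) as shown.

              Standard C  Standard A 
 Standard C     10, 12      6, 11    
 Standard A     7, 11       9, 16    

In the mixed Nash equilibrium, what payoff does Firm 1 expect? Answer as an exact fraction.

Firm 2 mixes with probability q on Standard C, chosen so Firm 1 is indifferent: 10q + 6(1−q) = 7q + 9(1−q) gives q = 1/2.
Firm 1's expected payoff (from either row, since indifferent) is 10·1/2 + 6·1/2 = 8.

8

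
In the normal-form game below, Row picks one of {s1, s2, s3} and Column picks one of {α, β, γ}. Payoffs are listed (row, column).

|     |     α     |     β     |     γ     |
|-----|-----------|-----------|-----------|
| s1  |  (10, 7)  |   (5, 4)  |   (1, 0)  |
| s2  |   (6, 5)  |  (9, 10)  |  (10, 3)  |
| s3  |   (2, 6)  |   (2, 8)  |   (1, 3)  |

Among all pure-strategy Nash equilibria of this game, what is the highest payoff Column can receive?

10

(s1, α) is a pure NE (Row: 10 ≥ 6; Column: 7 ≥ 4). Column gets 7.
(s2, β) is a pure NE (Row: 9 ≥ 5; Column: 10 ≥ 5). Column gets 10.
Every other cell has a profitable deviation for at least one player. Highest of {7, 10} is 10.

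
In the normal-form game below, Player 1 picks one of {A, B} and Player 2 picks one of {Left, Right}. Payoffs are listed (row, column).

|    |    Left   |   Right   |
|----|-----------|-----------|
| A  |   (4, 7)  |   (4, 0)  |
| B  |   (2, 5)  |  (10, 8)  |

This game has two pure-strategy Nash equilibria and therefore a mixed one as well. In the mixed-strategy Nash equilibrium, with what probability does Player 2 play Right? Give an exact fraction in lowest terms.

1/4

Player 2's mix q on Left must make Player 1 indifferent between A and B.
Player 1's payoff from A: 4q + 4(1−q). From B: 2q + 10(1−q).
Set equal: 2q = 6(1−q) → q = 6/8 = 3/4.
Probability on Right is 1 − 3/4 = 1/4.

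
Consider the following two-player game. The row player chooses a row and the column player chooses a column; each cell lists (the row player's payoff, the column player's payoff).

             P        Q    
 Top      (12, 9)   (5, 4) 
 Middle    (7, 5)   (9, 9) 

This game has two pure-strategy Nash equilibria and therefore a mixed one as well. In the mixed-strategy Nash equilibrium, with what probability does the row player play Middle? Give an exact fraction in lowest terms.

5/9

The row player's mix p on Top must make the column player indifferent between P and Q.
The column player's payoff from P: 9p + 5(1−p). From Q: 4p + 9(1−p).
Set equal: 5p = 4(1−p) → p = 4/9.
Probability on Middle is 1 − 4/9 = 5/9.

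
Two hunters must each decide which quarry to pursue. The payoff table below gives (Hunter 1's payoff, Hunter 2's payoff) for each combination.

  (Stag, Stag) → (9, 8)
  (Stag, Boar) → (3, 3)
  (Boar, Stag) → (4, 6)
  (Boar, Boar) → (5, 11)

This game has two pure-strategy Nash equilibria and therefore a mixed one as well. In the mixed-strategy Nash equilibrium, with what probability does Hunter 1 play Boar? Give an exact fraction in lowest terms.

1/2

Hunter 1's mix p on Stag must make Hunter 2 indifferent between Stag and Boar.
Hunter 2's payoff from Stag: 8p + 6(1−p). From Boar: 3p + 11(1−p).
Set equal: 5p = 5(1−p) → p = 5/10 = 1/2.
Probability on Boar is 1 − 1/2 = 1/2.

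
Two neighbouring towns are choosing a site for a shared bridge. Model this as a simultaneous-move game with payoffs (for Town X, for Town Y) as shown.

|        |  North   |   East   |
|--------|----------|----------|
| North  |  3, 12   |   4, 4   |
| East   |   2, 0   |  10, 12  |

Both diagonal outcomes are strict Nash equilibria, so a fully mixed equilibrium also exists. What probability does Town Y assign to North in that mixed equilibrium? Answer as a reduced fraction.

6/7

Town Y's mix q on North must make Town X indifferent between North and East.
Town X's payoff from North: 3q + 4(1−q). From East: 2q + 10(1−q).
Set equal: 1q = 6(1−q) → q = 6/7.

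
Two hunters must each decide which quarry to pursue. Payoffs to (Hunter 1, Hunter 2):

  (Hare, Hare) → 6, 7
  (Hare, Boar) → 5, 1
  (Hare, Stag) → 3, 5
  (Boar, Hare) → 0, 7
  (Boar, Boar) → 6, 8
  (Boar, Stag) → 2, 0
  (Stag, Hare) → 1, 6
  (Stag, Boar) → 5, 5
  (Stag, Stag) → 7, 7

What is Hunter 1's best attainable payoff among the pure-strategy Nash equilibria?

7

Both Hare is a pure NE (Hunter 1: 6 ≥ 1; Hunter 2: 7 ≥ 5). Hunter 1 gets 6.
Both Boar is a pure NE (Hunter 1: 6 ≥ 5; Hunter 2: 8 ≥ 7). Hunter 1 gets 6.
Both Stag is a pure NE (Hunter 1: 7 ≥ 3; Hunter 2: 7 ≥ 6). Hunter 1 gets 7.
Every other cell has a profitable deviation for at least one player. Highest of {6, 6, 7} is 7.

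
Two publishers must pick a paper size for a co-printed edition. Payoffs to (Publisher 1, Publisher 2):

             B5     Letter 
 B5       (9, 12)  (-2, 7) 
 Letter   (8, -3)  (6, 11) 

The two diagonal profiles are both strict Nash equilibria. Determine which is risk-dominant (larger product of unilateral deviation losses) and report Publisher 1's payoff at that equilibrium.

At both B5: Publisher 1 loses 9 − 8 = 1 by deviating; Publisher 2 loses 12 − 7 = 5. Product = 1·5 = 5.
At both Letter: Publisher 1 loses 6 − (-2) = 8 by deviating; Publisher 2 loses 11 − (-3) = 14. Product = 8·14 = 112.
112 > 5, so both Letter is risk-dominant. Publisher 1's payoff there is 6.

6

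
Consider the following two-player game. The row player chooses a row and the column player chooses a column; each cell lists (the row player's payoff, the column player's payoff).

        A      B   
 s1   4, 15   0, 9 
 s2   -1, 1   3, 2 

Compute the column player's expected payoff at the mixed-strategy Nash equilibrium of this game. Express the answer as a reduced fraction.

3

The row player mixes with probability p on s1, chosen so the column player is indifferent: 15p + 1(1−p) = 9p + 2(1−p) gives p = 1/7.
The column player's expected payoff is 15·1/7 + 1·6/7 = 3.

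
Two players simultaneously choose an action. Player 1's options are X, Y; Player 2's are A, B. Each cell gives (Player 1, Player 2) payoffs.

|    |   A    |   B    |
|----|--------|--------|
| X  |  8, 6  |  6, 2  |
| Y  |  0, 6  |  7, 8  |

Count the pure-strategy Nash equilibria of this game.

(X, A): Player 1 gets 8 (best alternative 0); Player 2 gets 6 (best alternative 2). Neither deviates — NE.
(Y, B): Player 1 gets 7 (best alternative 6); Player 2 gets 8 (best alternative 6). Neither deviates — NE.
(Y, A) is not a NE: Player 1 would switch to X (8 > 0).
No other cell survives both best-response checks, so there are 2 pure NE.

2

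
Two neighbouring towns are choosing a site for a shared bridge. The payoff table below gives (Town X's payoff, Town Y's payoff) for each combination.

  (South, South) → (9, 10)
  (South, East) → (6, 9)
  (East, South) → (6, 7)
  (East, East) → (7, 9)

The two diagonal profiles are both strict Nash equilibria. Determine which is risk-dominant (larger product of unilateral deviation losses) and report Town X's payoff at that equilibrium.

9

At both South: Town X loses 9 − 6 = 3 by deviating; Town Y loses 10 − 9 = 1. Product = 3·1 = 3.
At both East: Town X loses 7 − 6 = 1 by deviating; Town Y loses 9 − 7 = 2. Product = 1·2 = 2.
3 > 2, so both South is risk-dominant. Town X's payoff there is 9.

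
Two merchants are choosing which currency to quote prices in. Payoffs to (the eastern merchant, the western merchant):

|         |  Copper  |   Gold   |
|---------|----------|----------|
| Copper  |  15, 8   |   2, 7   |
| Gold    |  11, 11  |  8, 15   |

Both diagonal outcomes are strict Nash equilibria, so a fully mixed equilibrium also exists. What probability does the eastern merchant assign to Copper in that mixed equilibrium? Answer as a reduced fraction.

The eastern merchant's mix p on Copper must make the western merchant indifferent between Copper and Gold.
The western merchant's payoff from Copper: 8p + 11(1−p). From Gold: 7p + 15(1−p).
Set equal: 1p = 4(1−p) → p = 4/5.

4/5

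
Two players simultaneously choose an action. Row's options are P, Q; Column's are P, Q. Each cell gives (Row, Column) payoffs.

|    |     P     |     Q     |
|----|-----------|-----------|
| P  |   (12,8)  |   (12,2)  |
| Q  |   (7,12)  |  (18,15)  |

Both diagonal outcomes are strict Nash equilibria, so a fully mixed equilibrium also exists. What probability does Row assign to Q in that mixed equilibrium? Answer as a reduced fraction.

2/3

Row's mix p on P must make Column indifferent between P and Q.
Column's payoff from P: 8p + 12(1−p). From Q: 2p + 15(1−p).
Set equal: 6p = 3(1−p) → p = 3/9 = 1/3.
Probability on Q is 1 − 1/3 = 2/3.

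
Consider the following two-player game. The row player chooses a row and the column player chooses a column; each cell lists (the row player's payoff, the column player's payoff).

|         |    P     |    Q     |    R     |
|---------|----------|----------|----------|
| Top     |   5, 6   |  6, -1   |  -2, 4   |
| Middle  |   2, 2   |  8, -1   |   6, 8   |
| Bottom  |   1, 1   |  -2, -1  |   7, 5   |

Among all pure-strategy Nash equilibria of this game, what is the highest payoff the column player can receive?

6

(Top, P) is a pure NE (the row player: 5 ≥ 2; the column player: 6 ≥ 4). The column player gets 6.
(Bottom, R) is a pure NE (the row player: 7 ≥ 6; the column player: 5 ≥ 1). The column player gets 5.
Every other cell has a profitable deviation for at least one player. Highest of {6, 5} is 6.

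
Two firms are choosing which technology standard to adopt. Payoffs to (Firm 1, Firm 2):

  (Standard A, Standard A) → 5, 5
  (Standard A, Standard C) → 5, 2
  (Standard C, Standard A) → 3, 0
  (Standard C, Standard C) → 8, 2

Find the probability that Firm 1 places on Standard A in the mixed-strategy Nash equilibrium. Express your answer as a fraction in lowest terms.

Firm 1's mix p on Standard A must make Firm 2 indifferent between Standard A and Standard C.
Firm 2's payoff from Standard A: 5p + 0(1−p). From Standard C: 2p + 2(1−p).
Set equal: 3p = 2(1−p) → p = 2/5.

2/5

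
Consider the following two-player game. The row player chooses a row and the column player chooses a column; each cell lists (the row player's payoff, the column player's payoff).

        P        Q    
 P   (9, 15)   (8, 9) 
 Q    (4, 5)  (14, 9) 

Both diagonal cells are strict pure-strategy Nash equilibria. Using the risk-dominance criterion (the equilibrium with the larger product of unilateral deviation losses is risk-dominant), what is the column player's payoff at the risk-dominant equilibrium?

15

At both P: the row player loses 9 − 4 = 5 by deviating; the column player loses 15 − 9 = 6. Product = 5·6 = 30.
At both Q: the row player loses 14 − 8 = 6 by deviating; the column player loses 9 − 5 = 4. Product = 6·4 = 24.
30 > 24, so both P is risk-dominant. The column player's payoff there is 15.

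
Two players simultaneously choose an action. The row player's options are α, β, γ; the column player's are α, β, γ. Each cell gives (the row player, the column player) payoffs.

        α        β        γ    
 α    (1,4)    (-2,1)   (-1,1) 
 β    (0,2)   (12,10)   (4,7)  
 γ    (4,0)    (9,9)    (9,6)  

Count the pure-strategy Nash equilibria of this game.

1

Both β: the row player gets 12 (best alternative 9); the column player gets 10 (best alternative 7). Neither deviates — NE.
Both α is not a NE: the row player would switch to γ (4 > 1).
No other cell survives both best-response checks, so there is 1 pure NE.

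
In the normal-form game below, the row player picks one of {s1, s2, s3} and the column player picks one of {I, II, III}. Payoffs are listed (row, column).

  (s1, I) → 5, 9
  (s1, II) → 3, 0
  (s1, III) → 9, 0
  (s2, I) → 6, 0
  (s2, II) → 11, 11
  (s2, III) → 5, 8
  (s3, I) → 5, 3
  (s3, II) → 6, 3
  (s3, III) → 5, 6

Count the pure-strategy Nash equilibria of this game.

(s2, II): the row player gets 11 (best alternative 6); the column player gets 11 (best alternative 8). Neither deviates — NE.
(s1, I) is not a NE: the row player would switch to s2 (6 > 5).
No other cell survives both best-response checks, so there is 1 pure NE.

1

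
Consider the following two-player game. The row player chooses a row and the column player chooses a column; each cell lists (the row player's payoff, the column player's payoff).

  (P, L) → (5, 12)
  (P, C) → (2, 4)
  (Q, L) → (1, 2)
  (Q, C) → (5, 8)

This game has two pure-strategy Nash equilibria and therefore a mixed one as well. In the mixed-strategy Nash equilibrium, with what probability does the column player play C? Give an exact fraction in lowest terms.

4/7

The column player's mix q on L must make the row player indifferent between P and Q.
The row player's payoff from P: 5q + 2(1−q). From Q: 1q + 5(1−q).
Set equal: 4q = 3(1−q) → q = 3/7.
Probability on C is 1 − 3/7 = 4/7.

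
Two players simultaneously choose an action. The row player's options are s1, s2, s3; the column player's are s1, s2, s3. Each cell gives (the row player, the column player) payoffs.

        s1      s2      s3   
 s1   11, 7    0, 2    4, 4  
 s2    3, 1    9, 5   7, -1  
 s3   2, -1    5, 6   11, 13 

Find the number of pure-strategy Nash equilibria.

Both s1: the row player gets 11 (best alternative 3); the column player gets 7 (best alternative 4). Neither deviates — NE.
Both s2: the row player gets 9 (best alternative 5); the column player gets 5 (best alternative 1). Neither deviates — NE.
Both s3: the row player gets 11 (best alternative 7); the column player gets 13 (best alternative 6). Neither deviates — NE.
(s2, s1) is not a NE: the row player would switch to s1 (11 > 3).
No other cell survives both best-response checks, so there are 3 pure NE.

3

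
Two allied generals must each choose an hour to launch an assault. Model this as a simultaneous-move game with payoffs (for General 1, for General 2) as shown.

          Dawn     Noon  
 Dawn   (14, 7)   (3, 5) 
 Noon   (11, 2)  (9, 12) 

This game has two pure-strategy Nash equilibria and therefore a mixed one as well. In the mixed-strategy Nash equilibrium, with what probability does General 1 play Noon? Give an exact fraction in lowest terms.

1/6

General 1's mix p on Dawn must make General 2 indifferent between Dawn and Noon.
General 2's payoff from Dawn: 7p + 2(1−p). From Noon: 5p + 12(1−p).
Set equal: 2p = 10(1−p) → p = 10/12 = 5/6.
Probability on Noon is 1 − 5/6 = 1/6.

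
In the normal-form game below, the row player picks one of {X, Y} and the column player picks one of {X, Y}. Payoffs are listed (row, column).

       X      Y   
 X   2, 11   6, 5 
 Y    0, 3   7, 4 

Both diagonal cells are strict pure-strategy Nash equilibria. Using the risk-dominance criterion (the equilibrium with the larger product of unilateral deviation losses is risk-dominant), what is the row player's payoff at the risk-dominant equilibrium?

2

At both X: the row player loses 2 − 0 = 2 by deviating; the column player loses 11 − 5 = 6. Product = 2·6 = 12.
At both Y: the row player loses 7 − 6 = 1 by deviating; the column player loses 4 − 3 = 1. Product = 1·1 = 1.
12 > 1, so both X is risk-dominant. The row player's payoff there is 2.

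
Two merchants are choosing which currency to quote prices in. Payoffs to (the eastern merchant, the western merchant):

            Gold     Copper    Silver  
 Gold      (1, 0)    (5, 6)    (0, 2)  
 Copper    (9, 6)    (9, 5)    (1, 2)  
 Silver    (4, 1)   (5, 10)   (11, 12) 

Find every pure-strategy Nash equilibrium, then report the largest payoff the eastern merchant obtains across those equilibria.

11

(Copper, Gold) is a pure NE (the eastern merchant: 9 ≥ 4; the western merchant: 6 ≥ 5). The eastern merchant gets 9.
Both Silver is a pure NE (the eastern merchant: 11 ≥ 1; the western merchant: 12 ≥ 10). The eastern merchant gets 11.
Every other cell has a profitable deviation for at least one player. Highest of {9, 11} is 11.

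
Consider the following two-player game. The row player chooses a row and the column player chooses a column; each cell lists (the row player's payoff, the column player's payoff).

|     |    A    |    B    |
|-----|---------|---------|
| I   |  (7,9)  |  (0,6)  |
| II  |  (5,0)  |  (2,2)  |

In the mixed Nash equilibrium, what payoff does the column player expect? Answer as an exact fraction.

18/5

The row player mixes with probability p on I, chosen so the column player is indifferent: 9p + 0(1−p) = 6p + 2(1−p) gives p = 2/5.
The column player's expected payoff is 9·2/5 + 0·3/5 = 18/5.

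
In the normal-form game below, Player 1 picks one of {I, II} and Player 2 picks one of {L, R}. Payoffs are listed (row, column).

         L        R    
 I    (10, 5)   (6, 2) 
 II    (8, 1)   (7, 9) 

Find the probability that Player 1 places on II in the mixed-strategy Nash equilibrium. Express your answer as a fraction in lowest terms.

Player 1's mix p on I must make Player 2 indifferent between L and R.
Player 2's payoff from L: 5p + 1(1−p). From R: 2p + 9(1−p).
Set equal: 3p = 8(1−p) → p = 8/11.
Probability on II is 1 − 8/11 = 3/11.

3/11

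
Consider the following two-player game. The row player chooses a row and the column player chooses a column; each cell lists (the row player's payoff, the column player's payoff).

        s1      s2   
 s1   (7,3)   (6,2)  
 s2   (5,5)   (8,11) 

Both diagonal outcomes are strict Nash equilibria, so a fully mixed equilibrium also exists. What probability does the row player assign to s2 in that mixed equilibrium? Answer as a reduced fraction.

1/7

The row player's mix p on s1 must make the column player indifferent between s1 and s2.
The column player's payoff from s1: 3p + 5(1−p). From s2: 2p + 11(1−p).
Set equal: 1p = 6(1−p) → p = 6/7.
Probability on s2 is 1 − 6/7 = 1/7.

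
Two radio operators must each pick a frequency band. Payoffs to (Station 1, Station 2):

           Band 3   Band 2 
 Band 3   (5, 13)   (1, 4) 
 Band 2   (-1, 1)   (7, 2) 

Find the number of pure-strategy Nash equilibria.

Both Band 3: Station 1 gets 5 (best alternative -1); Station 2 gets 13 (best alternative 4). Neither deviates — NE.
Both Band 2: Station 1 gets 7 (best alternative 1); Station 2 gets 2 (best alternative 1). Neither deviates — NE.
(Band 3, Band 2) is not a NE: Station 1 would switch to Band 2 (7 > 1).
No other cell survives both best-response checks, so there are 2 pure NE.

2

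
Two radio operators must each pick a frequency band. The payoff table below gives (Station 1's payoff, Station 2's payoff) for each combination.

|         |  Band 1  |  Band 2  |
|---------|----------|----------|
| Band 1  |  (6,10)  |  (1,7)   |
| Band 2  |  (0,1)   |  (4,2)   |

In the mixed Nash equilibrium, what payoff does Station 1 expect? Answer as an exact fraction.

Station 2 mixes with probability q on Band 1, chosen so Station 1 is indifferent: 6q + 1(1−q) = 0q + 4(1−q) gives q = 1/3.
Station 1's expected payoff (from either row, since indifferent) is 6·1/3 + 1·2/3 = 8/3.

8/3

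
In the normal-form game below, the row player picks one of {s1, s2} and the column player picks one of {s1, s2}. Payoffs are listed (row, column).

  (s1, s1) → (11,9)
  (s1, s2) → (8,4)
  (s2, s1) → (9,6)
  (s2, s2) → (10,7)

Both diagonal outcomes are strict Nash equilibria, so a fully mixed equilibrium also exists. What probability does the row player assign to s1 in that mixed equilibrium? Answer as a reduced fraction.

1/6

The row player's mix p on s1 must make the column player indifferent between s1 and s2.
The column player's payoff from s1: 9p + 6(1−p). From s2: 4p + 7(1−p).
Set equal: 5p = 1(1−p) → p = 1/6.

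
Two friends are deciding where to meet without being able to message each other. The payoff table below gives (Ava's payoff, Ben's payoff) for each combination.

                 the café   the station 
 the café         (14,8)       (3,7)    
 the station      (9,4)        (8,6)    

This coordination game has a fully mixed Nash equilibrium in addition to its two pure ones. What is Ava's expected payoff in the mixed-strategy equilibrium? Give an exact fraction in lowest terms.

Ben mixes with probability q on the café, chosen so Ava is indifferent: 14q + 3(1−q) = 9q + 8(1−q) gives q = 1/2.
Ava's expected payoff (from either row, since indifferent) is 14·1/2 + 3·1/2 = 17/2.

17/2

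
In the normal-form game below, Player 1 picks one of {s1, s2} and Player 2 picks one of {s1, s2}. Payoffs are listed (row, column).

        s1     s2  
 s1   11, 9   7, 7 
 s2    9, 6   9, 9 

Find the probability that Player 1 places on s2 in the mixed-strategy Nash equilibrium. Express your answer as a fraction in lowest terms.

2/5

Player 1's mix p on s1 must make Player 2 indifferent between s1 and s2.
Player 2's payoff from s1: 9p + 6(1−p). From s2: 7p + 9(1−p).
Set equal: 2p = 3(1−p) → p = 3/5.
Probability on s2 is 1 − 3/5 = 2/5.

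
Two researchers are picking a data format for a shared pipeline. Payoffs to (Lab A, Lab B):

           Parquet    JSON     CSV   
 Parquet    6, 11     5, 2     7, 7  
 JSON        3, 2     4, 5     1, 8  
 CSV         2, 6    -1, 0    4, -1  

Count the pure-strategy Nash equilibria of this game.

Both Parquet: Lab A gets 6 (best alternative 3); Lab B gets 11 (best alternative 7). Neither deviates — NE.
Both CSV is not a NE: Lab A would switch to Parquet (7 > 4).
No other cell survives both best-response checks, so there is 1 pure NE.

1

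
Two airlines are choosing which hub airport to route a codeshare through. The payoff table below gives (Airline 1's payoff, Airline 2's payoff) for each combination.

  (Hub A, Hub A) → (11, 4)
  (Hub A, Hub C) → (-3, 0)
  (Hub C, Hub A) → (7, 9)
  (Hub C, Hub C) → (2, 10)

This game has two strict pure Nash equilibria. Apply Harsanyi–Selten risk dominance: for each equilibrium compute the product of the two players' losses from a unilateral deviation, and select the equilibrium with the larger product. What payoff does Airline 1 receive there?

11

At both Hub A: Airline 1 loses 11 − 7 = 4 by deviating; Airline 2 loses 4 − 0 = 4. Product = 4·4 = 16.
At both Hub C: Airline 1 loses 2 − (-3) = 5 by deviating; Airline 2 loses 10 − 9 = 1. Product = 5·1 = 5.
16 > 5, so both Hub A is risk-dominant. Airline 1's payoff there is 11.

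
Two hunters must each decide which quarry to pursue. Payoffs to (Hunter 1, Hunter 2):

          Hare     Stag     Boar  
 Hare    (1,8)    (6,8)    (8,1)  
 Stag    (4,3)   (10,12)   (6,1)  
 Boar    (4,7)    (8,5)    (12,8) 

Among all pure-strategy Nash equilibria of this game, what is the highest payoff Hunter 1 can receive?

Both Stag is a pure NE (Hunter 1: 10 ≥ 8; Hunter 2: 12 ≥ 3). Hunter 1 gets 10.
Both Boar is a pure NE (Hunter 1: 12 ≥ 8; Hunter 2: 8 ≥ 7). Hunter 1 gets 12.
Every other cell has a profitable deviation for at least one player. Highest of {10, 12} is 12.

12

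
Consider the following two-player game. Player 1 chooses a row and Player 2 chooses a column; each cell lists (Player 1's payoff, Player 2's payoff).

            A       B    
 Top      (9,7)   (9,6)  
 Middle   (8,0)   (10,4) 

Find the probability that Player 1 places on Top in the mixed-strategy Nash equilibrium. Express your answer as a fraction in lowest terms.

Player 1's mix p on Top must make Player 2 indifferent between A and B.
Player 2's payoff from A: 7p + 0(1−p). From B: 6p + 4(1−p).
Set equal: 1p = 4(1−p) → p = 4/5.

4/5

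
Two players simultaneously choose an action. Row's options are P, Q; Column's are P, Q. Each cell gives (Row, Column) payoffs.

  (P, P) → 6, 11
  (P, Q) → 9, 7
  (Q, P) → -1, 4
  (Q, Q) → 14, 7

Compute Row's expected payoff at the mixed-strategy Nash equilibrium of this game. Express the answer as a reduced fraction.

Column mixes with probability q on P, chosen so Row is indifferent: 6q + 9(1−q) = (-1)q + 14(1−q) gives q = 5/12.
Row's expected payoff (from either row, since indifferent) is 6·5/12 + 9·7/12 = 31/4.

31/4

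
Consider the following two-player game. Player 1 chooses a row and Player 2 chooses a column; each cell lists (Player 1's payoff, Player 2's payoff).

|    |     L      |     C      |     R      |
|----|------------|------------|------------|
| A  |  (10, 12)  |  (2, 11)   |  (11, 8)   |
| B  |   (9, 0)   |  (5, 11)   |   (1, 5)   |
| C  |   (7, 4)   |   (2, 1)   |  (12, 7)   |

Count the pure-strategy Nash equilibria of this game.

(A, L): Player 1 gets 10 (best alternative 9); Player 2 gets 12 (best alternative 11). Neither deviates — NE.
(B, C): Player 1 gets 5 (best alternative 2); Player 2 gets 11 (best alternative 5). Neither deviates — NE.
(C, R): Player 1 gets 12 (best alternative 11); Player 2 gets 7 (best alternative 4). Neither deviates — NE.
(B, R) is not a NE: Player 1 would switch to C (12 > 1).
No other cell survives both best-response checks, so there are 3 pure NE.

3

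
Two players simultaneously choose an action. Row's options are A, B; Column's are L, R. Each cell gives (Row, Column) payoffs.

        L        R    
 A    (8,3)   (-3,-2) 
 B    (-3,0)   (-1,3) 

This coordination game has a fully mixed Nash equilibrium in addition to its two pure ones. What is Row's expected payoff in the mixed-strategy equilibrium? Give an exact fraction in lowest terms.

-17/13

Column mixes with probability q on L, chosen so Row is indifferent: 8q + (-3)(1−q) = (-3)q + (-1)(1−q) gives q = 2/13.
Row's expected payoff (from either row, since indifferent) is 8·2/13 + (-3)·11/13 = -17/13.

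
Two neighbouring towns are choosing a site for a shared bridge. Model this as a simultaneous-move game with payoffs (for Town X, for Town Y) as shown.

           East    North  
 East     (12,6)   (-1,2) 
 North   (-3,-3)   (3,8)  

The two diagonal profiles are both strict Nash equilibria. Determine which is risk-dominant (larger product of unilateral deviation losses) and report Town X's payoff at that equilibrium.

At both East: Town X loses 12 − (-3) = 15 by deviating; Town Y loses 6 − 2 = 4. Product = 15·4 = 60.
At both North: Town X loses 3 − (-1) = 4 by deviating; Town Y loses 8 − (-3) = 11. Product = 4·11 = 44.
60 > 44, so both East is risk-dominant. Town X's payoff there is 12.

12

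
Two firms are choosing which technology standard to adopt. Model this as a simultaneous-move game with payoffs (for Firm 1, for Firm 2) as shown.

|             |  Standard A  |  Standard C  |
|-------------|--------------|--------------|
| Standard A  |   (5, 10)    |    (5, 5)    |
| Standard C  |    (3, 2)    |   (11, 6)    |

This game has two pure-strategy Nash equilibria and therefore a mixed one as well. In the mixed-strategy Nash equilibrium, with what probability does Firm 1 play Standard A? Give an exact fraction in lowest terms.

Firm 1's mix p on Standard A must make Firm 2 indifferent between Standard A and Standard C.
Firm 2's payoff from Standard A: 10p + 2(1−p). From Standard C: 5p + 6(1−p).
Set equal: 5p = 4(1−p) → p = 4/9.

4/9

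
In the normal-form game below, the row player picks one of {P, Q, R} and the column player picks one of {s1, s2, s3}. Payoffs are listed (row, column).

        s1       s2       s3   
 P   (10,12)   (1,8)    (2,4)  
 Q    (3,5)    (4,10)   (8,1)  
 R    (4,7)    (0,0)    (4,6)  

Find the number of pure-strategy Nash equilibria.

2

(P, s1): the row player gets 10 (best alternative 4); the column player gets 12 (best alternative 8). Neither deviates — NE.
(Q, s2): the row player gets 4 (best alternative 1); the column player gets 10 (best alternative 5). Neither deviates — NE.
(R, s3) is not a NE: the row player would switch to Q (8 > 4).
No other cell survives both best-response checks, so there are 2 pure NE.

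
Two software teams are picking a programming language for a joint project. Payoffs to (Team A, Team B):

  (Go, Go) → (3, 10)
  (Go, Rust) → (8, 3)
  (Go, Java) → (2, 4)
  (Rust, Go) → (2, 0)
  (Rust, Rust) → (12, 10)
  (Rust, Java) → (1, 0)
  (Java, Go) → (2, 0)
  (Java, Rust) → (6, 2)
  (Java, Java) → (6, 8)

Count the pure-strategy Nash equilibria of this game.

3

Both Go: Team A gets 3 (best alternative 2); Team B gets 10 (best alternative 4). Neither deviates — NE.
Both Rust: Team A gets 12 (best alternative 8); Team B gets 10 (best alternative 0). Neither deviates — NE.
Both Java: Team A gets 6 (best alternative 2); Team B gets 8 (best alternative 2). Neither deviates — NE.
(Go, Java) is not a NE: Team A would switch to Java (6 > 2).
No other cell survives both best-response checks, so there are 3 pure NE.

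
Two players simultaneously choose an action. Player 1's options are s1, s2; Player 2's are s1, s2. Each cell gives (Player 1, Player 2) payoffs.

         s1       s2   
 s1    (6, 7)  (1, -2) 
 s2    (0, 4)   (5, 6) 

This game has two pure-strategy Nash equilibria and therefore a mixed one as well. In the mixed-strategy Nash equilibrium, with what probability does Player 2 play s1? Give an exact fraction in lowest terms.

Player 2's mix q on s1 must make Player 1 indifferent between s1 and s2.
Player 1's payoff from s1: 6q + 1(1−q). From s2: 0q + 5(1−q).
Set equal: 6q = 4(1−q) → q = 4/10 = 2/5.

2/5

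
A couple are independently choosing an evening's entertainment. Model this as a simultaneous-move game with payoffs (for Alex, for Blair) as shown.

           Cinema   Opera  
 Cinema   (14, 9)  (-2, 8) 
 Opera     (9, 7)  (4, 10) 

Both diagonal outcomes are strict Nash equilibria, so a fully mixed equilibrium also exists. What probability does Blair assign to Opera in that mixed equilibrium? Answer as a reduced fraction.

5/11

Blair's mix q on Cinema must make Alex indifferent between Cinema and Opera.
Alex's payoff from Cinema: 14q + (-2)(1−q). From Opera: 9q + 4(1−q).
Set equal: 5q = 6(1−q) → q = 6/11.
Probability on Opera is 1 − 6/11 = 5/11.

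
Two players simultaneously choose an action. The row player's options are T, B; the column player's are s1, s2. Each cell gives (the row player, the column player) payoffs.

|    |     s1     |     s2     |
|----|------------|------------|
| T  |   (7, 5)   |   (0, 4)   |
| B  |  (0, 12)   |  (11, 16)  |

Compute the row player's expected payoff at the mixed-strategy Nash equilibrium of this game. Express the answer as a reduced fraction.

77/18

The column player mixes with probability q on s1, chosen so the row player is indifferent: 7q + 0(1−q) = 0q + 11(1−q) gives q = 11/18.
The row player's expected payoff (from either row, since indifferent) is 7·11/18 + 0·7/18 = 77/18.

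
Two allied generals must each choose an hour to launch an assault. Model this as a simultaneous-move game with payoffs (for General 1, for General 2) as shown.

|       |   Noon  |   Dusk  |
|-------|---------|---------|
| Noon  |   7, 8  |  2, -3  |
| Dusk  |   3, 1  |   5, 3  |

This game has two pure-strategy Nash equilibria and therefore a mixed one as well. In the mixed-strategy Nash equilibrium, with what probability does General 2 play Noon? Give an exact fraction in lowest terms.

3/7

General 2's mix q on Noon must make General 1 indifferent between Noon and Dusk.
General 1's payoff from Noon: 7q + 2(1−q). From Dusk: 3q + 5(1−q).
Set equal: 4q = 3(1−q) → q = 3/7.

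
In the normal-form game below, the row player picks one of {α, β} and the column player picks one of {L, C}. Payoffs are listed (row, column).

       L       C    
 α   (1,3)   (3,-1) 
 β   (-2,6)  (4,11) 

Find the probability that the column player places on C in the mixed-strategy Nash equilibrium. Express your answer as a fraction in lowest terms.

3/4

The column player's mix q on L must make the row player indifferent between α and β.
The row player's payoff from α: 1q + 3(1−q). From β: (-2)q + 4(1−q).
Set equal: 3q = 1(1−q) → q = 1/4.
Probability on C is 1 − 1/4 = 3/4.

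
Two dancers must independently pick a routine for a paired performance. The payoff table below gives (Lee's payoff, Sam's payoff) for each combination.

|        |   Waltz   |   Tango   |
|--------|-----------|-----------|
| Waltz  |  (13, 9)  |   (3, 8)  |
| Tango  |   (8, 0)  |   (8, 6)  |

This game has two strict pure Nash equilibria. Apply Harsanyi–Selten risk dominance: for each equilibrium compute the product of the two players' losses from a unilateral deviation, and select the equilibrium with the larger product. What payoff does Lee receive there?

8

At both Waltz: Lee loses 13 − 8 = 5 by deviating; Sam loses 9 − 8 = 1. Product = 5·1 = 5.
At both Tango: Lee loses 8 − 3 = 5 by deviating; Sam loses 6 − 0 = 6. Product = 5·6 = 30.
30 > 5, so both Tango is risk-dominant. Lee's payoff there is 8.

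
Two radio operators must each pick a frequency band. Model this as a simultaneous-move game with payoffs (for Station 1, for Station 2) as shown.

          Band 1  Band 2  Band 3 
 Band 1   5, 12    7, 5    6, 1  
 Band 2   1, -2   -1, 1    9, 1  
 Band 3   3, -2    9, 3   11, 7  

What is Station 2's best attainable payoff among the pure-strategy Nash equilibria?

12

Both Band 1 is a pure NE (Station 1: 5 ≥ 3; Station 2: 12 ≥ 5). Station 2 gets 12.
Both Band 3 is a pure NE (Station 1: 11 ≥ 9; Station 2: 7 ≥ 3). Station 2 gets 7.
Every other cell has a profitable deviation for at least one player. Highest of {12, 7} is 12.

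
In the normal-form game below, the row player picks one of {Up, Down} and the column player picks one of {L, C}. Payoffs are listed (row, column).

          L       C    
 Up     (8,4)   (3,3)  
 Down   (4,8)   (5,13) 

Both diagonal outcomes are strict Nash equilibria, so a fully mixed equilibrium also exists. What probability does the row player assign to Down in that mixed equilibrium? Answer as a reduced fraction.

The row player's mix p on Up must make the column player indifferent between L and C.
The column player's payoff from L: 4p + 8(1−p). From C: 3p + 13(1−p).
Set equal: 1p = 5(1−p) → p = 5/6.
Probability on Down is 1 − 5/6 = 1/6.

1/6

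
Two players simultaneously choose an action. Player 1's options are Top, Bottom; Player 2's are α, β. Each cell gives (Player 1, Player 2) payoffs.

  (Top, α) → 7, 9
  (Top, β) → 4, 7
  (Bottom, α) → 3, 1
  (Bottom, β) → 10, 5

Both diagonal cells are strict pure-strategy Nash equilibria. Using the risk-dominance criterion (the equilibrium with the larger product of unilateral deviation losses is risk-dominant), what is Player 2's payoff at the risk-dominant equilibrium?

5

At (Top, α): Player 1 loses 7 − 3 = 4 by deviating; Player 2 loses 9 − 7 = 2. Product = 4·2 = 8.
At (Bottom, β): Player 1 loses 10 − 4 = 6 by deviating; Player 2 loses 5 − 1 = 4. Product = 6·4 = 24.
24 > 8, so (Bottom, β) is risk-dominant. Player 2's payoff there is 5.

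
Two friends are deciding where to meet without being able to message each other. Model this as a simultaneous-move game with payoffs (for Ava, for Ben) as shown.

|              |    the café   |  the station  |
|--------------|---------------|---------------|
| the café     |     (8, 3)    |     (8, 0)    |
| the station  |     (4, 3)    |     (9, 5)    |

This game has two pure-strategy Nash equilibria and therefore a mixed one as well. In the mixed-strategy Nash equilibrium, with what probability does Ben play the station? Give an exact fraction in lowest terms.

4/5

Ben's mix q on the café must make Ava indifferent between the café and the station.
Ava's payoff from the café: 8q + 8(1−q). From the station: 4q + 9(1−q).
Set equal: 4q = 1(1−q) → q = 1/5.
Probability on the station is 1 − 1/5 = 4/5.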